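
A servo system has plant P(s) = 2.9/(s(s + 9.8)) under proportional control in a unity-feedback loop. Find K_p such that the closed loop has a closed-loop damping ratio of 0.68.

K_p = 17.9

Closed-loop characteristic equation: s² + 9.8s + K_p·2.9 = 0.
So ω_n = √(2.9K_p) and 2ζω_n = 9.8, giving ζ = 9.8/(2√(2.9K_p)).
Setting ζ = 0.68: √(2.9K_p) = 9.8/(2·0.68) = 7.206, so K_p = 51.92/2.9 = 17.9.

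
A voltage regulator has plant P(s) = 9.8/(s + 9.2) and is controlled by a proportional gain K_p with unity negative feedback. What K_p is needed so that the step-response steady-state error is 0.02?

Steady-state error for a unit step on this type-0 loop is 1/(1 + K_p·P(0)).
P(0) = 1.065. Require 1/(1 + K_p·1.065) = 0.02, so 1 + 1.065·K_p = 50.
K_p = (50 − 1)/1.065 = 46.

K_p = 46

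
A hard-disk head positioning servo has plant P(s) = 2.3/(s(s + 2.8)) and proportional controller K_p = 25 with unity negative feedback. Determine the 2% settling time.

T_s ≈ 2.86 s

The closed-loop denominator s² + 2.8s + 57.5 gives ω_n = √57.5 = 7.583 and ζ = 2.8/(2ω_n) = 0.1846.
2% settling time T_s ≈ 4/(ζω_n) = 4/1.4 = 2.86 s.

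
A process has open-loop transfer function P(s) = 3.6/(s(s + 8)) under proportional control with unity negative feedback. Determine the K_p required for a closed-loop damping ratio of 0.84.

Closed-loop characteristic equation: s² + 8s + K_p·3.6 = 0.
So ω_n = √(3.6K_p) and 2ζω_n = 8, giving ζ = 8/(2√(3.6K_p)).
Setting ζ = 0.84: √(3.6K_p) = 8/(2·0.84) = 4.762, so K_p = 22.68/3.6 = 6.3.

K_p = 6.3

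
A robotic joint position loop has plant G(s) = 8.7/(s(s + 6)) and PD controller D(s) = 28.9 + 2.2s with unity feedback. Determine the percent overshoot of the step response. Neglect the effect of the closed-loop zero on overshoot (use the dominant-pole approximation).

Forward path: (28.9 + 2.2s)·8.7/(s(s+6)). The closed-loop characteristic equation is s² + (6 + 8.7·2.2)s + 8.7·28.9 = 0.
That is s² + 25.14s + 251.4 = 0, so ω_n = 15.86 rad/s and ζ = 25.14/(2·15.86) = 0.7927.
%OS = 100·exp(−πζ/√(1−ζ²)) = 1.68%.

1.68%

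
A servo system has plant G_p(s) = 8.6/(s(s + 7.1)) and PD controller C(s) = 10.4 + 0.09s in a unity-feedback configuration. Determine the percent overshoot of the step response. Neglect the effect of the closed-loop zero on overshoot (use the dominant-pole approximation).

Forward path: (10.4 + 0.09s)·8.6/(s(s+7.1)). The closed-loop characteristic equation is s² + (7.1 + 8.6·0.09)s + 8.6·10.4 = 0.
That is s² + 7.874s + 89.44 = 0, so ω_n = 9.457 rad/s and ζ = 7.874/(2·9.457) = 0.4163.
%OS = 100·exp(−πζ/√(1−ζ²)) = 23.7%.

23.7%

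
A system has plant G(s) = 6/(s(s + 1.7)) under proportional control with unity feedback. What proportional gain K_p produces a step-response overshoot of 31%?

From %OS = 100·exp(−πζ/√(1−ζ²)) = 31%, ζ = −ln(0.31)/√(π²+ln²(0.31)) = 0.3493.
Characteristic equation s² + 1.7s + 6K_p = 0 gives ζ = 1.7/(2√(6K_p)).
Setting ζ = 0.3493: √(6K_p) = 1.7/(2·0.3493) = 2.433, so K_p = 5.921/6 = 0.987.

K_p = 0.987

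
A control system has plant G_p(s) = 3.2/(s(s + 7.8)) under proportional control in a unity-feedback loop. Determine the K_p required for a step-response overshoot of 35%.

From %OS = 100·exp(−πζ/√(1−ζ²)) = 35%, ζ = −ln(0.35)/√(π²+ln²(0.35)) = 0.3169.
Characteristic equation s² + 7.8s + 3.2K_p = 0 gives ζ = 7.8/(2√(3.2K_p)).
Setting ζ = 0.3169: √(3.2K_p) = 7.8/(2·0.3169) = 12.31, so K_p = 151.4/3.2 = 47.3.

K_p = 47.3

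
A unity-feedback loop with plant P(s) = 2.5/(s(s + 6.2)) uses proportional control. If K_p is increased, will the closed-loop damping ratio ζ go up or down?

decrease

ζ = 6.2/(2√(2.5K_p)); increasing K_p raises the denominator, so ζ falls.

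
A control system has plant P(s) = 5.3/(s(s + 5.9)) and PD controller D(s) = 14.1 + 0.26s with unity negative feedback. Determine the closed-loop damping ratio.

ζ = 0.421

Forward path: (14.1 + 0.26s)·5.3/(s(s+5.9)). The closed-loop characteristic equation is s² + (5.9 + 5.3·0.26)s + 5.3·14.1 = 0.
That is s² + 7.278s + 74.73 = 0, so ω_n = 8.645 rad/s and ζ = 7.278/(2·8.645) = 0.421.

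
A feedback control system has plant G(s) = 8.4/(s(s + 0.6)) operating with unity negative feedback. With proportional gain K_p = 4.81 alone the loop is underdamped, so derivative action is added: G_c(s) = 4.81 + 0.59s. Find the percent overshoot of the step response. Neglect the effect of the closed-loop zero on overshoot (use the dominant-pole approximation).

Forward path: (4.81 + 0.59s)·8.4/(s(s+0.6)). The closed-loop characteristic equation is s² + (0.6 + 8.4·0.59)s + 8.4·4.81 = 0.
That is s² + 5.556s + 40.4 = 0, so ω_n = 6.356 rad/s and ζ = 5.556/(2·6.356) = 0.437.
%OS = 100·exp(−πζ/√(1−ζ²)) = 21.7%.

21.7%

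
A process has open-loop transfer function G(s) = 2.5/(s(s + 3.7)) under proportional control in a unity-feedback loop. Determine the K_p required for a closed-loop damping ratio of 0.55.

Closed-loop characteristic equation: s² + 3.7s + K_p·2.5 = 0.
So ω_n = √(2.5K_p) and 2ζω_n = 3.7, giving ζ = 3.7/(2√(2.5K_p)).
Setting ζ = 0.55: √(2.5K_p) = 3.7/(2·0.55) = 3.364, so K_p = 11.31/2.5 = 4.53.

K_p = 4.53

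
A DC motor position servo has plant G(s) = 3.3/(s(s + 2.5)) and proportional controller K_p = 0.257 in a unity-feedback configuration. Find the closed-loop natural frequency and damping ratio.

ω_n = 0.921 rad/s, ζ = 1.36

The closed-loop denominator is s(s+2.5) + 0.257·3.3 = s² + 2.5s + 0.8481.
Matching s² + 2ζω_n s + ω_n²: ω_n = √0.8481 = 0.9209 rad/s and 2ζω_n = 2.5, so ζ = 2.5/(2·0.9209) = 1.36.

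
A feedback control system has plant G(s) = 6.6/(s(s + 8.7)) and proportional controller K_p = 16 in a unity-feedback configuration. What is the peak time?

T_p = 0.337 s

The closed-loop denominator s² + 8.7s + 105.6 gives ω_n = √105.6 = 10.28 and ζ = 8.7/(2ω_n) = 0.4233.
Damped frequency ω_d = ω_n√(1−ζ²) = 9.31 rad/s, so peak time T_p = π/ω_d = 0.337 s.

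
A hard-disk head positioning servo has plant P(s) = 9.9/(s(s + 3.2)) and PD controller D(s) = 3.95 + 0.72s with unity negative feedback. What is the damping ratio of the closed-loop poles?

Forward path: (3.95 + 0.72s)·9.9/(s(s+3.2)). The closed-loop characteristic equation is s² + (3.2 + 9.9·0.72)s + 9.9·3.95 = 0.
That is s² + 10.33s + 39.11 = 0, so ω_n = 6.253 rad/s and ζ = 10.33/(2·6.253) = 0.8258.

ζ = 0.826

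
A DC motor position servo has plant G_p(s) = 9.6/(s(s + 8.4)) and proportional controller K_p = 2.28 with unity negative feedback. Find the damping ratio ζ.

The closed-loop denominator is s(s+8.4) + 2.28·9.6 = s² + 8.4s + 21.89.
Matching s² + 2ζω_n s + ω_n²: ω_n = √21.89 = 4.678 rad/s and 2ζω_n = 8.4, so ζ = 8.4/(2·4.678) = 0.898.

ζ = 0.898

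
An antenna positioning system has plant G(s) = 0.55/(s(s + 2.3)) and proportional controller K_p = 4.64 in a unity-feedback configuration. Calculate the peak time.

T_p = 2.83 s

The closed-loop denominator s² + 2.3s + 2.552 gives ω_n = √2.552 = 1.597 and ζ = 2.3/(2ω_n) = 0.7199.
Damped frequency ω_d = ω_n√(1−ζ²) = 1.109 rad/s, so peak time T_p = π/ω_d = 2.83 s.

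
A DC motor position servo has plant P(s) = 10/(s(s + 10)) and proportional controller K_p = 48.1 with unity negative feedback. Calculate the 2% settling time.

The closed-loop denominator s² + 10s + 481 gives ω_n = √481 = 21.93 and ζ = 10/(2ω_n) = 0.228.
2% settling time T_s ≈ 4/(ζω_n) = 4/5 = 0.8 s.

T_s ≈ 0.8 s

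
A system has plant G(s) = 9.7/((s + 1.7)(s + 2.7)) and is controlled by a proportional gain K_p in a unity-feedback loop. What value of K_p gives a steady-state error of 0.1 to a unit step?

Steady-state error for a unit step on this type-0 loop is 1/(1 + K_p·G(0)).
G(0) = 2.113. Require 1/(1 + K_p·2.113) = 0.1, so 1 + 2.113·K_p = 10.
K_p = (10 − 1)/2.113 = 4.26.

K_p = 4.26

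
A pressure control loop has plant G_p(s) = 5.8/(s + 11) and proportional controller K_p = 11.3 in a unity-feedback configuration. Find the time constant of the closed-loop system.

τ = 0.0131 s

Closed-loop transfer function: T(s) = K_p·G_p(s)/(1 + K_p·G_p(s)) = 65.54/(s + 11 + 65.54) = 65.54/(s + 76.54).
Time constant τ = 1/76.54 = 0.0131 s.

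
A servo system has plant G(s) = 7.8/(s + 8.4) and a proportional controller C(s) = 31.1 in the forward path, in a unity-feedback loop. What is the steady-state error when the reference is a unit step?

0.0335

The loop is type 0. Static position error constant K_pos = C(0)·G(0) = 31.1·0.9286 = 28.88.
Steady-state error to a unit step: e_ss = 1/(1+K_pos) = 1/29.88 = 0.0335.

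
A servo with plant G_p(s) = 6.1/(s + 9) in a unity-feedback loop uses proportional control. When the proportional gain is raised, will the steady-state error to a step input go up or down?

e_ss = 1/(1 + K_p·G_p(0)); a larger K_p raises the denominator, so e_ss decreases.

decrease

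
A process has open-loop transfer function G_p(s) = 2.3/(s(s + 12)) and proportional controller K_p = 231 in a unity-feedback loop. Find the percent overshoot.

The closed-loop denominator s² + 12s + 531.3 gives ω_n = √531.3 = 23.05 and ζ = 12/(2ω_n) = 0.2603.
%OS = 100·exp(−πζ/√(1−ζ²)) = 100·exp(−π·0.2603/√0.9322) = 42.9%.

42.9%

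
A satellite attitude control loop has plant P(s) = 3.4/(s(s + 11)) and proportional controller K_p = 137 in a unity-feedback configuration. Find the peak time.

From 1 + K_pP(s) = 0: s² + 11s + 465.8 = 0 ⇒ ω_n = 21.58, ζ = 0.2548.
Damped frequency ω_d = ω_n√(1−ζ²) = 20.87 rad/s, so peak time T_p = π/ω_d = 0.151 s.

T_p = 0.151 s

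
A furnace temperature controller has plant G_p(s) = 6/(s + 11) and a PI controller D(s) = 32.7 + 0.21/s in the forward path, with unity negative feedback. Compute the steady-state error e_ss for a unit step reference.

The open loop D(s)G_p(s) has a pole at the origin (type 1), so the static position error constant is infinite and e_ss = 1/(1+∞) = 0.

0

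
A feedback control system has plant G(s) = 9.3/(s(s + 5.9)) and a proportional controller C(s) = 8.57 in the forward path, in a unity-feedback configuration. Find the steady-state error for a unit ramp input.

0.074

The loop has one pole at the origin (type 1). Velocity error constant K_v = lim_{s→0} s·C(s)G(s) = 8.57·9.3/5.9 = 13.51.
Steady-state error to a unit ramp: e_ss = 1/K_v = 0.074.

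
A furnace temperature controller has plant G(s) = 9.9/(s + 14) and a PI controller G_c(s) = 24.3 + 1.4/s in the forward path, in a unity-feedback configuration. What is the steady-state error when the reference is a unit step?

0

The open loop G_c(s)G(s) has a pole at the origin (type 1), so the static position error constant is infinite and e_ss = 1/(1+∞) = 0.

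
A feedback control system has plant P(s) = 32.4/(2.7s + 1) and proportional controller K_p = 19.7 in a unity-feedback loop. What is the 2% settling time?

T_s ≈ 0.0169 s

Closed loop: T(s) = K_p·P/(1+K_p·P) = 638.3/(2.7s + 1 + 638.3), with pole at s = −(1 + 638.3)/2.7 = −236.8.
τ = 1/236.8 = 0.004224 s, so 2% settling time ≈ 4τ = 0.0169 s.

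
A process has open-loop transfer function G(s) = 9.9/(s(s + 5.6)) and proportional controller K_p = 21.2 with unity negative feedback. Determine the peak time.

T_p = 0.221 s

From 1 + K_pG(s) = 0: s² + 5.6s + 209.9 = 0 ⇒ ω_n = 14.49, ζ = 0.1933.
Damped frequency ω_d = ω_n√(1−ζ²) = 14.21 rad/s, so peak time T_p = π/ω_d = 0.221 s.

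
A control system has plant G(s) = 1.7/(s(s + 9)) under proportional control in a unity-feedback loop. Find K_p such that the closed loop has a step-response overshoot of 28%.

K_p = 84.5

From %OS = 100·exp(−πζ/√(1−ζ²)) = 28%, ζ = −ln(0.28)/√(π²+ln²(0.28)) = 0.3755.
Characteristic equation s² + 9s + 1.7K_p = 0 gives ζ = 9/(2√(1.7K_p)).
Setting ζ = 0.3755: √(1.7K_p) = 9/(2·0.3755) = 11.98, so K_p = 143.6/1.7 = 84.5.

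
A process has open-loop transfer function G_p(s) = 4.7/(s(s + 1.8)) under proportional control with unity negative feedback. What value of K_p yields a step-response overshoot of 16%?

K_p = 0.679

From %OS = 100·exp(−πζ/√(1−ζ²)) = 16%, ζ = −ln(0.16)/√(π²+ln²(0.16)) = 0.5039.
Characteristic equation s² + 1.8s + 4.7K_p = 0 gives ζ = 1.8/(2√(4.7K_p)).
Setting ζ = 0.5039: √(4.7K_p) = 1.8/(2·0.5039) = 1.786, so K_p = 3.19/4.7 = 0.679.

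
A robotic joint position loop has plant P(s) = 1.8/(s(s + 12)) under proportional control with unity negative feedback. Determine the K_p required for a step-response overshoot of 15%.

From %OS = 100·exp(−πζ/√(1−ζ²)) = 15%, ζ = −ln(0.15)/√(π²+ln²(0.15)) = 0.5169.
Characteristic equation s² + 12s + 1.8K_p = 0 gives ζ = 12/(2√(1.8K_p)).
Setting ζ = 0.5169: √(1.8K_p) = 12/(2·0.5169) = 11.61, so K_p = 134.7/1.8 = 74.8.

K_p = 74.8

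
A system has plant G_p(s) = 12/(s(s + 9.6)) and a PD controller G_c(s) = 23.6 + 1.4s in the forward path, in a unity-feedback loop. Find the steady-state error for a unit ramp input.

0.0339

The loop has one pole at the origin (type 1). Velocity error constant K_v = lim_{s→0} s·G_c(s)G_p(s) = 23.6·12/9.6 = 29.5.
Steady-state error to a unit ramp: e_ss = 1/K_v = 0.0339.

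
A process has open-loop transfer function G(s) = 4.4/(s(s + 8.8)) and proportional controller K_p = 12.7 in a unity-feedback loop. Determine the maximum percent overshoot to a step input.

The closed-loop denominator s² + 8.8s + 55.88 gives ω_n = √55.88 = 7.475 and ζ = 8.8/(2ω_n) = 0.5886.
%OS = 100·exp(−πζ/√(1−ζ²)) = 100·exp(−π·0.5886/√0.6535) = 10.2%.

10.2%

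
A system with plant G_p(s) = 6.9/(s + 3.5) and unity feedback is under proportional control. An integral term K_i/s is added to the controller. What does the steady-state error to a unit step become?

0

Adding integral action puts a pole at s = 0 in the forward path, raising the system type to 1; a type-1 loop has zero steady-state error to a step.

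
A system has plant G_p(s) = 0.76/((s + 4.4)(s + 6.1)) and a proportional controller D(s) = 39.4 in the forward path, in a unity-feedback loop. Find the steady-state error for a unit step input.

The loop is type 0. Static position error constant K_pos = D(0)·G_p(0) = 39.4·0.02832 = 1.116.
Steady-state error to a unit step: e_ss = 1/(1+K_pos) = 1/2.116 = 0.473.

0.473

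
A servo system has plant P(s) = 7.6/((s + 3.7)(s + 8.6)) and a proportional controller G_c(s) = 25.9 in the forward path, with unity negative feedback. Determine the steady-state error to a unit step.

0.139

The loop is type 0. Static position error constant K_pos = G_c(0)·P(0) = 25.9·0.2388 = 6.186.
Steady-state error to a unit step: e_ss = 1/(1+K_pos) = 1/7.186 = 0.139.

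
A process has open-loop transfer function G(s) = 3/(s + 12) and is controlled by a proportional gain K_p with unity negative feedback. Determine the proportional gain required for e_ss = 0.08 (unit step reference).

K_p = 46

Steady-state error for a unit step on this type-0 loop is 1/(1 + K_p·G(0)).
G(0) = 0.25. Require 1/(1 + K_p·0.25) = 0.08, so 1 + 0.25·K_p = 12.5.
K_p = (12.5 − 1)/0.25 = 46.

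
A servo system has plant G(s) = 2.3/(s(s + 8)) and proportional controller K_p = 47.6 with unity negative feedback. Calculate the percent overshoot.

27.3%

From 1 + K_pG(s) = 0: s² + 8s + 109.5 = 0 ⇒ ω_n = 10.46, ζ = 0.3823.
%OS = 100·exp(−πζ/√(1−ζ²)) = 100·exp(−π·0.3823/√0.8539) = 27.3%.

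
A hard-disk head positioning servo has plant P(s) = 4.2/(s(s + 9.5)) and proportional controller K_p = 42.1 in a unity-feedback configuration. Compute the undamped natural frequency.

ω_n = 13.3 rad/s

With unity feedback the closed-loop characteristic equation is s² + 9.5s + 42.1·4.2 = s² + 9.5s + 176.8 = 0.
Matching s² + 2ζω_n s + ω_n²: ω_n = √176.8 = 13.3 rad/s and 2ζω_n = 9.5, so ζ = 9.5/(2·13.3) = 0.357.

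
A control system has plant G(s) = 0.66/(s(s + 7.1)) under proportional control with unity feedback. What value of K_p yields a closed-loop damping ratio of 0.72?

K_p = 36.8

Closed-loop characteristic equation: s² + 7.1s + K_p·0.66 = 0.
So ω_n = √(0.66K_p) and 2ζω_n = 7.1, giving ζ = 7.1/(2√(0.66K_p)).
Setting ζ = 0.72: √(0.66K_p) = 7.1/(2·0.72) = 4.931, so K_p = 24.31/0.66 = 36.8.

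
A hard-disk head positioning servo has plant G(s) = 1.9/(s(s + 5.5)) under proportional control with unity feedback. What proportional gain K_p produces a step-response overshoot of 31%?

From %OS = 100·exp(−πζ/√(1−ζ²)) = 31%, ζ = −ln(0.31)/√(π²+ln²(0.31)) = 0.3493.
Characteristic equation s² + 5.5s + 1.9K_p = 0 gives ζ = 5.5/(2√(1.9K_p)).
Setting ζ = 0.3493: √(1.9K_p) = 5.5/(2·0.3493) = 7.873, so K_p = 61.98/1.9 = 32.6.

K_p = 32.6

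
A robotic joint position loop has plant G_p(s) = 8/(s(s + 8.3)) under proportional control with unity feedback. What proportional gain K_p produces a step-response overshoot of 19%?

K_p = 9.86

From %OS = 100·exp(−πζ/√(1−ζ²)) = 19%, ζ = −ln(0.19)/√(π²+ln²(0.19)) = 0.4673.
Characteristic equation s² + 8.3s + 8K_p = 0 gives ζ = 8.3/(2√(8K_p)).
Setting ζ = 0.4673: √(8K_p) = 8.3/(2·0.4673) = 8.88, so K_p = 78.85/8 = 9.86.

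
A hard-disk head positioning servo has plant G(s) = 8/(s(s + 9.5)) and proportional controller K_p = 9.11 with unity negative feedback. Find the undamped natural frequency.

ω_n = 8.54 rad/s

1 + K_p·G(s) = 0 gives s² + 9.5s + 72.88 = 0.
Matching s² + 2ζω_n s + ω_n²: ω_n = √72.88 = 8.537 rad/s and 2ζω_n = 9.5, so ζ = 9.5/(2·8.537) = 0.556.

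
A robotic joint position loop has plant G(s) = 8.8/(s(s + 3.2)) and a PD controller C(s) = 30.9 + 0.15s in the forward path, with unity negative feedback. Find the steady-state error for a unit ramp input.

0.0118

The loop has one pole at the origin (type 1). Velocity error constant K_v = lim_{s→0} s·C(s)G(s) = 30.9·8.8/3.2 = 84.97.
Steady-state error to a unit ramp: e_ss = 1/K_v = 0.0118.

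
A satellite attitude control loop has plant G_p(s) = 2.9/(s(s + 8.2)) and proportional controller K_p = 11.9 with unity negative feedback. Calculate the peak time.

Closed-loop characteristic equation: s² + 8.2s + 34.51 = 0, so ω_n = 5.875 rad/s and ζ = 8.2/(2·5.875) = 0.6979.
Damped frequency ω_d = ω_n√(1−ζ²) = 4.207 rad/s, so peak time T_p = π/ω_d = 0.747 s.

T_p = 0.747 s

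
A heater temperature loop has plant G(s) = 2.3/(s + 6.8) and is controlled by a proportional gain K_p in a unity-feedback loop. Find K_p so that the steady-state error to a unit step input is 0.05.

For a type-0 loop with proportional control, e_ss = 1/(1 + K_p·G(0)).
G(0) = 0.3382. Require 1/(1 + K_p·0.3382) = 0.05, so 1 + 0.3382·K_p = 20.
K_p = (20 − 1)/0.3382 = 56.2.

K_p = 56.2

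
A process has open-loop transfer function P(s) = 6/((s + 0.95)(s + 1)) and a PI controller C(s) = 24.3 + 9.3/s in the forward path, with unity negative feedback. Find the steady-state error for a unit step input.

The open loop C(s)P(s) has a pole at the origin (type 1), so the static position error constant is infinite and e_ss = 1/(1+∞) = 0.

0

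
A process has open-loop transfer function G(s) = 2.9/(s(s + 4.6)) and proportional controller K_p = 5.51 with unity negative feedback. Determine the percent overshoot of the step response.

The closed-loop denominator s² + 4.6s + 15.98 gives ω_n = √15.98 = 3.997 and ζ = 4.6/(2ω_n) = 0.5754.
%OS = 100·exp(−πζ/√(1−ζ²)) = 100·exp(−π·0.5754/√0.6689) = 11%.

11%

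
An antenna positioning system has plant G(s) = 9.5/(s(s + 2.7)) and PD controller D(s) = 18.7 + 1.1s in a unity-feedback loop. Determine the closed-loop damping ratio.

ζ = 0.493

Forward path: (18.7 + 1.1s)·9.5/(s(s+2.7)). The closed-loop characteristic equation is s² + (2.7 + 9.5·1.1)s + 9.5·18.7 = 0.
That is s² + 13.15s + 177.7 = 0, so ω_n = 13.33 rad/s and ζ = 13.15/(2·13.33) = 0.4933.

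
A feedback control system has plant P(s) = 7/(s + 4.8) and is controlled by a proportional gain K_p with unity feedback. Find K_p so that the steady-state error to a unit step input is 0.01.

K_p = 67.9

For a type-0 loop with proportional control, e_ss = 1/(1 + K_p·P(0)).
P(0) = 1.458. Require 1/(1 + K_p·1.458) = 0.01, so 1 + 1.458·K_p = 100.
K_p = (100 − 1)/1.458 = 67.9.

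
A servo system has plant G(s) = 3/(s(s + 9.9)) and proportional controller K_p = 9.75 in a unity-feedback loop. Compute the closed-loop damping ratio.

ζ = 0.915

With unity feedback the closed-loop characteristic equation is s² + 9.9s + 9.75·3 = s² + 9.9s + 29.25 = 0.
Matching s² + 2ζω_n s + ω_n²: ω_n = √29.25 = 5.408 rad/s and 2ζω_n = 9.9, so ζ = 9.9/(2·5.408) = 0.915.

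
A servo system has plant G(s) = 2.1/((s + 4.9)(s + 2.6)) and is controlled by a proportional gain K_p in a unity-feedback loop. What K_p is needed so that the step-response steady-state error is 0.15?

K_p = 34.4

For a type-0 loop with proportional control, e_ss = 1/(1 + K_p·G(0)).
G(0) = 0.1648. Require 1/(1 + K_p·0.1648) = 0.15, so 1 + 0.1648·K_p = 6.667.
K_p = (6.667 − 1)/0.1648 = 34.4.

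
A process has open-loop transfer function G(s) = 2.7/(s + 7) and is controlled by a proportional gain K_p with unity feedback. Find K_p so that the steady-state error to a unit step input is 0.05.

K_p = 49.3

For a type-0 loop with proportional control, e_ss = 1/(1 + K_p·G(0)).
G(0) = 0.3857. Require 1/(1 + K_p·0.3857) = 0.05, so 1 + 0.3857·K_p = 20.
K_p = (20 − 1)/0.3857 = 49.3.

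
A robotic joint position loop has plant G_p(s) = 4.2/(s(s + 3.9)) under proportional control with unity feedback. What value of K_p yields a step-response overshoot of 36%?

From %OS = 100·exp(−πζ/√(1−ζ²)) = 36%, ζ = −ln(0.36)/√(π²+ln²(0.36)) = 0.3093.
Characteristic equation s² + 3.9s + 4.2K_p = 0 gives ζ = 3.9/(2√(4.2K_p)).
Setting ζ = 0.3093: √(4.2K_p) = 3.9/(2·0.3093) = 6.305, so K_p = 39.76/4.2 = 9.47.

K_p = 9.47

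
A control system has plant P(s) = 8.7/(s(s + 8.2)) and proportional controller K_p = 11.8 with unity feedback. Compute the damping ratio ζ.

With unity feedback the closed-loop characteristic equation is s² + 8.2s + 11.8·8.7 = s² + 8.2s + 102.7 = 0.
Matching s² + 2ζω_n s + ω_n²: ω_n = √102.7 = 10.13 rad/s and 2ζω_n = 8.2, so ζ = 8.2/(2·10.13) = 0.405.

ζ = 0.405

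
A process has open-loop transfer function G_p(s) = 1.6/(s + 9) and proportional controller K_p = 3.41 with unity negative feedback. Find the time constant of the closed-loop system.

Closed-loop transfer function: T(s) = K_p·G_p(s)/(1 + K_p·G_p(s)) = 5.456/(s + 9 + 5.456) = 5.456/(s + 14.46).
Time constant τ = 1/14.46 = 0.0692 s.

τ = 0.0692 s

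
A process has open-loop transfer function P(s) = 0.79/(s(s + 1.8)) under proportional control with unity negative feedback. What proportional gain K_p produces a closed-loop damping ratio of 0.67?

K_p = 2.28

Closed-loop characteristic equation: s² + 1.8s + K_p·0.79 = 0.
So ω_n = √(0.79K_p) and 2ζω_n = 1.8, giving ζ = 1.8/(2√(0.79K_p)).
Setting ζ = 0.67: √(0.79K_p) = 1.8/(2·0.67) = 1.343, so K_p = 1.804/0.79 = 2.28.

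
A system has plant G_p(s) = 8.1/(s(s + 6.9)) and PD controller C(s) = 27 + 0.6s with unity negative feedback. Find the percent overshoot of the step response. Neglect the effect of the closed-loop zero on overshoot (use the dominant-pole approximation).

25.6%

Forward path: (27 + 0.6s)·8.1/(s(s+6.9)). The closed-loop characteristic equation is s² + (6.9 + 8.1·0.6)s + 8.1·27 = 0.
That is s² + 11.76s + 218.7 = 0, so ω_n = 14.79 rad/s and ζ = 11.76/(2·14.79) = 0.3976.
%OS = 100·exp(−πζ/√(1−ζ²)) = 25.6%.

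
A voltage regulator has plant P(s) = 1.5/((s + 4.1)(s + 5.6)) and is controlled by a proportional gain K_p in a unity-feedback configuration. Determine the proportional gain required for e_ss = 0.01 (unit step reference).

K_p = 1520

Steady-state error for a unit step on this type-0 loop is 1/(1 + K_p·P(0)).
P(0) = 0.06533. Require 1/(1 + K_p·0.06533) = 0.01, so 1 + 0.06533·K_p = 100.
K_p = (100 − 1)/0.06533 = 1520.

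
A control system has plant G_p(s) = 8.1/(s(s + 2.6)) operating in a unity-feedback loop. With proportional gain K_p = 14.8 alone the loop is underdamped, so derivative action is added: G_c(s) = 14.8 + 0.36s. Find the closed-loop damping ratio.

Forward path: (14.8 + 0.36s)·8.1/(s(s+2.6)). The closed-loop characteristic equation is s² + (2.6 + 8.1·0.36)s + 8.1·14.8 = 0.
That is s² + 5.516s + 119.9 = 0, so ω_n = 10.95 rad/s and ζ = 5.516/(2·10.95) = 0.2519.

ζ = 0.252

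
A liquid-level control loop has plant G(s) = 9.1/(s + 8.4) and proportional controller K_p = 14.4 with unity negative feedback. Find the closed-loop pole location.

Closed-loop transfer function: T(s) = K_p·G(s)/(1 + K_p·G(s)) = 131/(s + 8.4 + 131) = 131/(s + 139.4).
The closed-loop pole is at s = −139.4.

s = -139.4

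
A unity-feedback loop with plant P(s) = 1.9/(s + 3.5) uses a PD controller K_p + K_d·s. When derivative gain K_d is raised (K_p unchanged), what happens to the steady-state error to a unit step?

K_d affects only the transient (the s-coefficient); the DC loop gain, and hence e_ss, depends only on K_p.

unchanged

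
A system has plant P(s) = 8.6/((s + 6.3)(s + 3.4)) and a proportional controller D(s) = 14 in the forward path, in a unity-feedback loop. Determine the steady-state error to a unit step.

The loop is type 0. Static position error constant K_pos = D(0)·P(0) = 14·0.4015 = 5.621.
Steady-state error to a unit step: e_ss = 1/(1+K_pos) = 1/6.621 = 0.151.

0.151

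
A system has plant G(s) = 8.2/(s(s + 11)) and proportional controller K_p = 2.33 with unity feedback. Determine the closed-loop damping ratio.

ζ = 1.26

1 + K_p·G(s) = 0 gives s² + 11s + 19.11 = 0.
So ω_n² = 19.11 ⇒ ω_n = 4.371 rad/s, and ζ = 11/(2ω_n) = 1.26.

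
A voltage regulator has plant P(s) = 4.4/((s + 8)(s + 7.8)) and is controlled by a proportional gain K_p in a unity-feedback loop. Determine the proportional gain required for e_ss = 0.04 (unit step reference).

K_p = 340

Steady-state error for a unit step on this type-0 loop is 1/(1 + K_p·P(0)).
P(0) = 0.07051. Require 1/(1 + K_p·0.07051) = 0.04, so 1 + 0.07051·K_p = 25.
K_p = (25 − 1)/0.07051 = 340.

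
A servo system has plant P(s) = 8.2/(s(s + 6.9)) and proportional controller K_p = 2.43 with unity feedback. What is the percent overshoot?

2.18%

Closed-loop characteristic equation: s² + 6.9s + 19.93 = 0, so ω_n = 4.464 rad/s and ζ = 6.9/(2·4.464) = 0.7729.
%OS = 100·exp(−πζ/√(1−ζ²)) = 100·exp(−π·0.7729/√0.4027) = 2.18%.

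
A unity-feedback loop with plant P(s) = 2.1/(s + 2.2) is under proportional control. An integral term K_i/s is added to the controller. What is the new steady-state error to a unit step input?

0

Adding integral action puts a pole at s = 0 in the forward path, raising the system type to 1; a type-1 loop has zero steady-state error to a step.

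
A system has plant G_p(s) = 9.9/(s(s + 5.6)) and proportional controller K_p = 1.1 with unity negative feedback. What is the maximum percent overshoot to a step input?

0.649%

Closed-loop characteristic equation: s² + 5.6s + 10.89 = 0, so ω_n = 3.3 rad/s and ζ = 5.6/(2·3.3) = 0.8485.
%OS = 100·exp(−πζ/√(1−ζ²)) = 100·exp(−π·0.8485/√0.2801) = 0.649%.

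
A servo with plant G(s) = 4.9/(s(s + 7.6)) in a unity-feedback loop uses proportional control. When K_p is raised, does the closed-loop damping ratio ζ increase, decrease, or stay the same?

decrease

ζ = 7.6/(2√(4.9K_p)); increasing K_p raises the denominator, so ζ falls.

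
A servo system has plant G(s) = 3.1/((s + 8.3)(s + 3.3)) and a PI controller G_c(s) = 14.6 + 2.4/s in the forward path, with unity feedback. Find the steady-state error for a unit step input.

0

The open loop G_c(s)G(s) has a pole at the origin (type 1), so the static position error constant is infinite and e_ss = 1/(1+∞) = 0.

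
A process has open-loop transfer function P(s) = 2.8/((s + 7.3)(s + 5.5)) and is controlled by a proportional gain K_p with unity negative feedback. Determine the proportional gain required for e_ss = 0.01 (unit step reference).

K_p = 1420

Steady-state error for a unit step on this type-0 loop is 1/(1 + K_p·P(0)).
P(0) = 0.06974. Require 1/(1 + K_p·0.06974) = 0.01, so 1 + 0.06974·K_p = 100.
K_p = (100 − 1)/0.06974 = 1420.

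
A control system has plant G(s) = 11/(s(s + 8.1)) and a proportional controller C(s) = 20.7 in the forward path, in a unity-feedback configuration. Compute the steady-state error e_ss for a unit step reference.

The open loop C(s)G(s) has a pole at the origin (type 1), so the static position error constant is infinite and e_ss = 1/(1+∞) = 0.

0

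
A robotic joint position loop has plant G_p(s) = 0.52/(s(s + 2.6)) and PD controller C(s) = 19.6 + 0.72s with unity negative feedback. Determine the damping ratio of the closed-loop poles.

Forward path: (19.6 + 0.72s)·0.52/(s(s+2.6)). The closed-loop characteristic equation is s² + (2.6 + 0.52·0.72)s + 0.52·19.6 = 0.
That is s² + 2.974s + 10.19 = 0, so ω_n = 3.192 rad/s and ζ = 2.974/(2·3.192) = 0.4658.

ζ = 0.466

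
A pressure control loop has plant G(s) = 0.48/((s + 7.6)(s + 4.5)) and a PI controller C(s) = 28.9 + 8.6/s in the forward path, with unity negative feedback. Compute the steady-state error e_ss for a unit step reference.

0

The open loop C(s)G(s) has a pole at the origin (type 1), so the static position error constant is infinite and e_ss = 1/(1+∞) = 0.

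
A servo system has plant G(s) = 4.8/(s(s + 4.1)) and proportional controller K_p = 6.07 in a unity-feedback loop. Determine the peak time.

Closed-loop characteristic equation: s² + 4.1s + 29.14 = 0, so ω_n = 5.398 rad/s and ζ = 4.1/(2·5.398) = 0.3798.
Damped frequency ω_d = ω_n√(1−ζ²) = 4.993 rad/s, so peak time T_p = π/ω_d = 0.629 s.

T_p = 0.629 s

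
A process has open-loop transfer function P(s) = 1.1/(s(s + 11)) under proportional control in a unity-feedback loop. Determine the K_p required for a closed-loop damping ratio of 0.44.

Closed-loop characteristic equation: s² + 11s + K_p·1.1 = 0.
So ω_n = √(1.1K_p) and 2ζω_n = 11, giving ζ = 11/(2√(1.1K_p)).
Setting ζ = 0.44: √(1.1K_p) = 11/(2·0.44) = 12.5, so K_p = 156.2/1.1 = 142.

K_p = 142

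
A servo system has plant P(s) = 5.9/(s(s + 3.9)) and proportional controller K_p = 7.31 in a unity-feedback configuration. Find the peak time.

The closed-loop denominator s² + 3.9s + 43.13 gives ω_n = √43.13 = 6.567 and ζ = 3.9/(2ω_n) = 0.2969.
Damped frequency ω_d = ω_n√(1−ζ²) = 6.271 rad/s, so peak time T_p = π/ω_d = 0.501 s.

T_p = 0.501 s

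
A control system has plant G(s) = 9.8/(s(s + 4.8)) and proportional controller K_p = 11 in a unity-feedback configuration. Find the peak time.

Closed-loop characteristic equation: s² + 4.8s + 107.8 = 0, so ω_n = 10.38 rad/s and ζ = 4.8/(2·10.38) = 0.2312.
Damped frequency ω_d = ω_n√(1−ζ²) = 10.1 rad/s, so peak time T_p = π/ω_d = 0.311 s.

T_p = 0.311 s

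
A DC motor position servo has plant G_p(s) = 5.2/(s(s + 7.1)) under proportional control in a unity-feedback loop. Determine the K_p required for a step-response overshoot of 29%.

K_p = 18

From %OS = 100·exp(−πζ/√(1−ζ²)) = 29%, ζ = −ln(0.29)/√(π²+ln²(0.29)) = 0.3666.
Characteristic equation s² + 7.1s + 5.2K_p = 0 gives ζ = 7.1/(2√(5.2K_p)).
Setting ζ = 0.3666: √(5.2K_p) = 7.1/(2·0.3666) = 9.684, so K_p = 93.77/5.2 = 18.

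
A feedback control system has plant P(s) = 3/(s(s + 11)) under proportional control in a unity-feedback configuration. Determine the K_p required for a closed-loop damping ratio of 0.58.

Closed-loop characteristic equation: s² + 11s + K_p·3 = 0.
So ω_n = √(3K_p) and 2ζω_n = 11, giving ζ = 11/(2√(3K_p)).
Setting ζ = 0.58: √(3K_p) = 11/(2·0.58) = 9.483, so K_p = 89.92/3 = 30.

K_p = 30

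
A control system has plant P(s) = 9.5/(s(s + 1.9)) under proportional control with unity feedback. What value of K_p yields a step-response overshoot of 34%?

K_p = 0.901

From %OS = 100·exp(−πζ/√(1−ζ²)) = 34%, ζ = −ln(0.34)/√(π²+ln²(0.34)) = 0.3248.
Characteristic equation s² + 1.9s + 9.5K_p = 0 gives ζ = 1.9/(2√(9.5K_p)).
Setting ζ = 0.3248: √(9.5K_p) = 1.9/(2·0.3248) = 2.925, so K_p = 8.556/9.5 = 0.901.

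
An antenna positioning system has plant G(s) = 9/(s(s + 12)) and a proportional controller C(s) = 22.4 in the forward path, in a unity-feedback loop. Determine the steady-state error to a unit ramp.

The loop has one pole at the origin (type 1). Velocity error constant K_v = lim_{s→0} s·C(s)G(s) = 22.4·9/12 = 16.8.
Steady-state error to a unit ramp: e_ss = 1/K_v = 0.0595.

0.0595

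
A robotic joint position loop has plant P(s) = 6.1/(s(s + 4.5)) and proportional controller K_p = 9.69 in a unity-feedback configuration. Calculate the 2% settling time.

Closed-loop characteristic equation: s² + 4.5s + 59.11 = 0, so ω_n = 7.688 rad/s and ζ = 4.5/(2·7.688) = 0.2927.
2% settling time T_s ≈ 4/(ζω_n) = 4/2.25 = 1.78 s.

T_s ≈ 1.78 s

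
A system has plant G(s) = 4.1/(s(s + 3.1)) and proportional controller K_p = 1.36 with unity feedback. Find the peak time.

From 1 + K_pG(s) = 0: s² + 3.1s + 5.576 = 0 ⇒ ω_n = 2.361, ζ = 0.6564.
Damped frequency ω_d = ω_n√(1−ζ²) = 1.781 rad/s, so peak time T_p = π/ω_d = 1.76 s.

T_p = 1.76 s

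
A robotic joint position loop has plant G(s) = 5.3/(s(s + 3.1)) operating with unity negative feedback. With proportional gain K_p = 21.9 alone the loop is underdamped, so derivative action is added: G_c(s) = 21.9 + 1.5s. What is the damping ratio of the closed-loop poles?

ζ = 0.513

Forward path: (21.9 + 1.5s)·5.3/(s(s+3.1)). The closed-loop characteristic equation is s² + (3.1 + 5.3·1.5)s + 5.3·21.9 = 0.
That is s² + 11.05s + 116.1 = 0, so ω_n = 10.77 rad/s and ζ = 11.05/(2·10.77) = 0.5128.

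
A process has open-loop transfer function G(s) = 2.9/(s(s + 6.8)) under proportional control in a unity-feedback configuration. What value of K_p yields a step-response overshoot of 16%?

From %OS = 100·exp(−πζ/√(1−ζ²)) = 16%, ζ = −ln(0.16)/√(π²+ln²(0.16)) = 0.5039.
Characteristic equation s² + 6.8s + 2.9K_p = 0 gives ζ = 6.8/(2√(2.9K_p)).
Setting ζ = 0.5039: √(2.9K_p) = 6.8/(2·0.5039) = 6.748, so K_p = 45.53/2.9 = 15.7.

K_p = 15.7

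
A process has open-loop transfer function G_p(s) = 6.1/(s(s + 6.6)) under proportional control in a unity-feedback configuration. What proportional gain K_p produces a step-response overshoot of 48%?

K_p = 34.5

From %OS = 100·exp(−πζ/√(1−ζ²)) = 48%, ζ = −ln(0.48)/√(π²+ln²(0.48)) = 0.2275.
Characteristic equation s² + 6.6s + 6.1K_p = 0 gives ζ = 6.6/(2√(6.1K_p)).
Setting ζ = 0.2275: √(6.1K_p) = 6.6/(2·0.2275) = 14.51, so K_p = 210.4/6.1 = 34.5.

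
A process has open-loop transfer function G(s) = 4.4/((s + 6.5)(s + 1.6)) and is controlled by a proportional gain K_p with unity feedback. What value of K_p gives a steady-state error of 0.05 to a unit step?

K_p = 44.9

For a type-0 loop with proportional control, e_ss = 1/(1 + K_p·G(0)).
G(0) = 0.4231. Require 1/(1 + K_p·0.4231) = 0.05, so 1 + 0.4231·K_p = 20.
K_p = (20 − 1)/0.4231 = 44.9.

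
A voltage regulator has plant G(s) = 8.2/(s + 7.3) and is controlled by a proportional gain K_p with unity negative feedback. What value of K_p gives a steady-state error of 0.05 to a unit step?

The loop is type 0, so e_ss(step) = 1/(1 + K_pos) with K_pos = K_p·G(0).
G(0) = 1.123. Require 1/(1 + K_p·1.123) = 0.05, so 1 + 1.123·K_p = 20.
K_p = (20 − 1)/1.123 = 16.9.

K_p = 16.9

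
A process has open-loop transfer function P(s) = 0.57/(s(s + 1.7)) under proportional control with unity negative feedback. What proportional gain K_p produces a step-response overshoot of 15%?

K_p = 4.74

From %OS = 100·exp(−πζ/√(1−ζ²)) = 15%, ζ = −ln(0.15)/√(π²+ln²(0.15)) = 0.5169.
Characteristic equation s² + 1.7s + 0.57K_p = 0 gives ζ = 1.7/(2√(0.57K_p)).
Setting ζ = 0.5169: √(0.57K_p) = 1.7/(2·0.5169) = 1.644, so K_p = 2.704/0.57 = 4.74.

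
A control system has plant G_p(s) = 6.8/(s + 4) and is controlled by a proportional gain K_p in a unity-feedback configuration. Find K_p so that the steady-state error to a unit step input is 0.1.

For a type-0 loop with proportional control, e_ss = 1/(1 + K_p·G_p(0)).
G_p(0) = 1.7. Require 1/(1 + K_p·1.7) = 0.1, so 1 + 1.7·K_p = 10.
K_p = (10 − 1)/1.7 = 5.29.

K_p = 5.29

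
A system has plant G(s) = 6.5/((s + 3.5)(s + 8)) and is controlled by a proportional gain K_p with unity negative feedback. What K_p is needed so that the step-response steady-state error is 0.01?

The loop is type 0, so e_ss(step) = 1/(1 + K_pos) with K_pos = K_p·G(0).
G(0) = 0.2321. Require 1/(1 + K_p·0.2321) = 0.01, so 1 + 0.2321·K_p = 100.
K_p = (100 − 1)/0.2321 = 426.

K_p = 426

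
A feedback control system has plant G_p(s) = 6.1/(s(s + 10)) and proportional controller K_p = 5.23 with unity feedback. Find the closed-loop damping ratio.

ζ = 0.885

1 + K_p·G_p(s) = 0 gives s² + 10s + 31.9 = 0.
Matching s² + 2ζω_n s + ω_n²: ω_n = √31.9 = 5.648 rad/s and 2ζω_n = 10, so ζ = 10/(2·5.648) = 0.885.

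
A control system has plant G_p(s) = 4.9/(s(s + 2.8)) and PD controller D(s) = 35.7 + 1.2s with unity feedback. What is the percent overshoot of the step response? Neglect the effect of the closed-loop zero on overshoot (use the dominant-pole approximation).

Forward path: (35.7 + 1.2s)·4.9/(s(s+2.8)). The closed-loop characteristic equation is s² + (2.8 + 4.9·1.2)s + 4.9·35.7 = 0.
That is s² + 8.68s + 174.9 = 0, so ω_n = 13.23 rad/s and ζ = 8.68/(2·13.23) = 0.3281.
%OS = 100·exp(−πζ/√(1−ζ²)) = 33.6%.

33.6%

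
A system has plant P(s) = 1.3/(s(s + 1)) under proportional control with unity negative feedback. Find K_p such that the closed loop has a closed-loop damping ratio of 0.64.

Closed-loop characteristic equation: s² + 1s + K_p·1.3 = 0.
So ω_n = √(1.3K_p) and 2ζω_n = 1, giving ζ = 1/(2√(1.3K_p)).
Setting ζ = 0.64: √(1.3K_p) = 1/(2·0.64) = 0.7812, so K_p = 0.6104/1.3 = 0.47.

K_p = 0.47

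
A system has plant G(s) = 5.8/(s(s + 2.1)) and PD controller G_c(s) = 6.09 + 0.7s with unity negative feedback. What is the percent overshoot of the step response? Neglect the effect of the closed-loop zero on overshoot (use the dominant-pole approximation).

Forward path: (6.09 + 0.7s)·5.8/(s(s+2.1)). The closed-loop characteristic equation is s² + (2.1 + 5.8·0.7)s + 5.8·6.09 = 0.
That is s² + 6.16s + 35.32 = 0, so ω_n = 5.943 rad/s and ζ = 6.16/(2·5.943) = 0.5182.
%OS = 100·exp(−πζ/√(1−ζ²)) = 14.9%.

14.9%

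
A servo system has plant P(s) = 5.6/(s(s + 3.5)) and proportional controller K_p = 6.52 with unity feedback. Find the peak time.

Closed-loop characteristic equation: s² + 3.5s + 36.51 = 0, so ω_n = 6.043 rad/s and ζ = 3.5/(2·6.043) = 0.2896.
Damped frequency ω_d = ω_n√(1−ζ²) = 5.784 rad/s, so peak time T_p = π/ω_d = 0.543 s.

T_p = 0.543 s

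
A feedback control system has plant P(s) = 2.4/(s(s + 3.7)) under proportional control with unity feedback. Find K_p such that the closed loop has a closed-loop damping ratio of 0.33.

K_p = 13.1

Closed-loop characteristic equation: s² + 3.7s + K_p·2.4 = 0.
So ω_n = √(2.4K_p) and 2ζω_n = 3.7, giving ζ = 3.7/(2√(2.4K_p)).
Setting ζ = 0.33: √(2.4K_p) = 3.7/(2·0.33) = 5.606, so K_p = 31.43/2.4 = 13.1.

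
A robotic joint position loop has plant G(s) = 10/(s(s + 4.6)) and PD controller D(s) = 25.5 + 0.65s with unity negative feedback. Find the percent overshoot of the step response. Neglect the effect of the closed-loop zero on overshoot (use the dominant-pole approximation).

Forward path: (25.5 + 0.65s)·10/(s(s+4.6)). The closed-loop characteristic equation is s² + (4.6 + 10·0.65)s + 10·25.5 = 0.
That is s² + 11.1s + 255 = 0, so ω_n = 15.97 rad/s and ζ = 11.1/(2·15.97) = 0.3476.
%OS = 100·exp(−πζ/√(1−ζ²)) = 31.2%.

31.2%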